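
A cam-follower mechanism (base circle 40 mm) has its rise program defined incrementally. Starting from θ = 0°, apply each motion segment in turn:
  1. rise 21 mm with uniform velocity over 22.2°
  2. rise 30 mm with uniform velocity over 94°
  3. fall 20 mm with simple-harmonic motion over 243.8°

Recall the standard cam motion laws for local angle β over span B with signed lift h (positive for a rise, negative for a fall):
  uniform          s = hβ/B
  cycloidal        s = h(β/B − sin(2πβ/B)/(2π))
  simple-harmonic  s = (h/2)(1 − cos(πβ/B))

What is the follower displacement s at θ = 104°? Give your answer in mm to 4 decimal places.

seg 1 [0°–22.2°] uniform, h=21: full span → s += 21 → s = 21.0000
seg 2 [22.2°–116.2°] uniform, h=30: θ=104° here. β=81.8, B=94. 30·81.8/94 = 26.1064 → s = 47.1064

47.1064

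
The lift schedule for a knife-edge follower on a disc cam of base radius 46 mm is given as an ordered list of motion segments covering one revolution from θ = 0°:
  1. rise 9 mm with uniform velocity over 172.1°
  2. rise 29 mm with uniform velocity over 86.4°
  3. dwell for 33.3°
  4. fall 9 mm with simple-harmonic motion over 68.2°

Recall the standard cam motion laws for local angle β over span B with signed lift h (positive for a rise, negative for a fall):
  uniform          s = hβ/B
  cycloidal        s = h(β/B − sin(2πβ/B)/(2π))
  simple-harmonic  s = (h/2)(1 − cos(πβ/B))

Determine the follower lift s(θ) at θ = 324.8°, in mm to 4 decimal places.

seg 1 [0°–172.1°] uniform, h=9: full span → s += 9 → s = 9.0000
seg 2 [172.1°–258.5°] uniform, h=29: full span → s += 29 → s = 38.0000
seg 3 [258.5°–291.8°] dwell: s stays 38.0000
seg 4 [291.8°–360°] simple-harmonic, h=-9: θ=324.8° here. β=33, B=68.2. -9/2·(1 − cos(π·0.4839)) = -4.2721 → s = 33.7279

33.7279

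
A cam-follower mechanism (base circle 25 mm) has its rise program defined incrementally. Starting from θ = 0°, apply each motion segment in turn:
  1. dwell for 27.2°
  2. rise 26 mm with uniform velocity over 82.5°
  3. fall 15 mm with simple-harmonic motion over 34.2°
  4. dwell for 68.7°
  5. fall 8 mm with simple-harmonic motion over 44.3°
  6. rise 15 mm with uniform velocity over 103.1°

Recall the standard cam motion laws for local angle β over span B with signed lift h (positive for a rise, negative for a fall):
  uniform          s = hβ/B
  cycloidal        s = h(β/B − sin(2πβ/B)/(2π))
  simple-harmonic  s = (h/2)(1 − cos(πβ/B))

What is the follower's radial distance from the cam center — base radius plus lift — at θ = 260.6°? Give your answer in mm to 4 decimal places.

seg 1 [0°–27.2°] dwell: s stays 0.0000
seg 2 [27.2°–109.7°] uniform, h=26: full span → s += 26 → s = 26.0000
seg 3 [109.7°–143.9°] simple-harmonic, h=-15: full span → s += -15 → s = 11.0000
seg 4 [143.9°–212.6°] dwell: s stays 11.0000
seg 5 [212.6°–256.9°] simple-harmonic, h=-8: full span → s += -8 → s = 3.0000
seg 6 [256.9°–360°] uniform, h=15: θ=260.6° here. β=3.7, B=103.1. 15·3.7/103.1 = 0.5383 → s = 3.5383
radial distance = base radius + s = 25 + 3.5383 = 28.5383

28.5383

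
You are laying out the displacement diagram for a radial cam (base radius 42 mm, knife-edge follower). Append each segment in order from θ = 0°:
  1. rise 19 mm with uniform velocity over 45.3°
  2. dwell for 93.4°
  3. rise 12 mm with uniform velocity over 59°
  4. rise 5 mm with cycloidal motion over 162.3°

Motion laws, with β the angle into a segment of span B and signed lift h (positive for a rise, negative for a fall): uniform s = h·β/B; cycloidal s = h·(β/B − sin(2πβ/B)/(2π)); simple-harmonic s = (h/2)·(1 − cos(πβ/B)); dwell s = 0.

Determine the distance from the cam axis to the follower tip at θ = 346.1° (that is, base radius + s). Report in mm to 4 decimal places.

seg 1 [0°–45.3°] uniform, h=19: full span → s += 19 → s = 19.0000
seg 2 [45.3°–138.7°] dwell: s stays 19.0000
seg 3 [138.7°–197.7°] uniform, h=12: full span → s += 12 → s = 31.0000
seg 4 [197.7°–360°] cycloidal, h=5: θ=346.1° here. β=148.4, B=162.3. 5·(0.9144 − sin(2π·0.9144)/(2π)) = 4.9796 → s = 35.9796
radial distance = base radius + s = 42 + 35.9796 = 77.9796

77.9796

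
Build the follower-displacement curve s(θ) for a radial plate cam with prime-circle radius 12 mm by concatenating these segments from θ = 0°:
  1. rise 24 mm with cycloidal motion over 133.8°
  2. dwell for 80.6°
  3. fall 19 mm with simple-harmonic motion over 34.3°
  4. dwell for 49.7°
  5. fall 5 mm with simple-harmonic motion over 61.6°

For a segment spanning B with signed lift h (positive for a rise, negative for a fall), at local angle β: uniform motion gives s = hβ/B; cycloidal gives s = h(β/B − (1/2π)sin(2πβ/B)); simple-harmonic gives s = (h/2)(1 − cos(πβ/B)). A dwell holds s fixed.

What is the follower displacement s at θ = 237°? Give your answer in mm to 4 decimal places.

seg 1 [0°–133.8°] cycloidal, h=24: full span → s += 24 → s = 24.0000
seg 2 [133.8°–214.4°] dwell: s stays 24.0000
seg 3 [214.4°–248.7°] simple-harmonic, h=-19: θ=237° here. β=22.6, B=34.3. -19/2·(1 − cos(π·0.6589)) = -14.0477 → s = 9.9523

9.9523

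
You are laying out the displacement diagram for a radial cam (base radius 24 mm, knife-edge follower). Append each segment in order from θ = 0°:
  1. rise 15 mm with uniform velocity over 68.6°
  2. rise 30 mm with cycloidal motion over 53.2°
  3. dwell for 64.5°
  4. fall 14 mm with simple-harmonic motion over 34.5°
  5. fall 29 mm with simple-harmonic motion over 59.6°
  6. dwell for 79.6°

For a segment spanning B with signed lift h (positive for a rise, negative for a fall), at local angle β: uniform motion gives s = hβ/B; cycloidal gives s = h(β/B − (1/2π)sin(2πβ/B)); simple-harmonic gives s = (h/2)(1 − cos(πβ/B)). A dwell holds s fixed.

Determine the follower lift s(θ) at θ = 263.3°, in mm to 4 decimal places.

seg 1 [0°–68.6°] uniform, h=15: full span → s += 15 → s = 15.0000
seg 2 [68.6°–121.8°] cycloidal, h=30: full span → s += 30 → s = 45.0000
seg 3 [121.8°–186.3°] dwell: s stays 45.0000
seg 4 [186.3°–220.8°] simple-harmonic, h=-14: full span → s += -14 → s = 31.0000
seg 5 [220.8°–280.4°] simple-harmonic, h=-29: θ=263.3° here. β=42.5, B=59.6. -29/2·(1 − cos(π·0.7131)) = -23.4979 → s = 7.5021

7.5021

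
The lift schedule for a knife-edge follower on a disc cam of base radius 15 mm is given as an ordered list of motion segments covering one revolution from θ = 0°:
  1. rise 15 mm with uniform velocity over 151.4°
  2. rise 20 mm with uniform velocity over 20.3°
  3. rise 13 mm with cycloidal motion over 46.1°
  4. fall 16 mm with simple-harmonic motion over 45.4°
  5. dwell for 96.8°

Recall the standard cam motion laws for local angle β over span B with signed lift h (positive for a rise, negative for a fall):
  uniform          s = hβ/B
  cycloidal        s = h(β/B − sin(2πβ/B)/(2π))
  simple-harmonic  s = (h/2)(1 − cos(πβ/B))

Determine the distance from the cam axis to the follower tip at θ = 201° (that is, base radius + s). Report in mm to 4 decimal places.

seg 1 [0°–151.4°] uniform, h=15: full span → s += 15 → s = 15.0000
seg 2 [151.4°–171.7°] uniform, h=20: full span → s += 20 → s = 35.0000
seg 3 [171.7°–217.8°] cycloidal, h=13: θ=201° here. β=29.3, B=46.1. 13·(0.6356 − sin(2π·0.6356)/(2π)) = 9.8194 → s = 44.8194
radial distance = base radius + s = 15 + 44.8194 = 59.8194

59.8194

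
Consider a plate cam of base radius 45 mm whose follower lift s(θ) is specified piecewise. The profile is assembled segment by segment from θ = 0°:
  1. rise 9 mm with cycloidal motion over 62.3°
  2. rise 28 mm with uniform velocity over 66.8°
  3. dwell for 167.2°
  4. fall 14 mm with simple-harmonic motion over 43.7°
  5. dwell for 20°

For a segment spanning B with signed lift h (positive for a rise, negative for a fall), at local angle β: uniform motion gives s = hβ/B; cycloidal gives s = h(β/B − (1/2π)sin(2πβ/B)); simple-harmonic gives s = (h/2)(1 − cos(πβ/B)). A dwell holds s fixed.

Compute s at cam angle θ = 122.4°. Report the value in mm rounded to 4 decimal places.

seg 1 [0°–62.3°] cycloidal, h=9: full span → s += 9 → s = 9.0000
seg 2 [62.3°–129.1°] uniform, h=28: θ=122.4° here. β=60.1, B=66.8. 28·60.1/66.8 = 25.1916 → s = 34.1916

34.1916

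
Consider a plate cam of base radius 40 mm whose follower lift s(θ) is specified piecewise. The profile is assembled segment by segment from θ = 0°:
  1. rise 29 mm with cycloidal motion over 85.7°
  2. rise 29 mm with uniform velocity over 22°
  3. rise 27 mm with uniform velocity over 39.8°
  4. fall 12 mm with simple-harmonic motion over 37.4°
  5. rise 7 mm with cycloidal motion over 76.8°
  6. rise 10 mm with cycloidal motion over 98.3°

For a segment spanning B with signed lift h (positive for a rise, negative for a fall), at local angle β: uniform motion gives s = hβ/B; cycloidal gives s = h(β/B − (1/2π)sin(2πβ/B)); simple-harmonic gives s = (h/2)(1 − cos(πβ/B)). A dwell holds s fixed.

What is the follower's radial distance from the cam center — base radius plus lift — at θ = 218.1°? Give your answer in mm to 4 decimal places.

seg 1 [0°–85.7°] cycloidal, h=29: full span → s += 29 → s = 29.0000
seg 2 [85.7°–107.7°] uniform, h=29: full span → s += 29 → s = 58.0000
seg 3 [107.7°–147.5°] uniform, h=27: full span → s += 27 → s = 85.0000
seg 4 [147.5°–184.9°] simple-harmonic, h=-12: full span → s += -12 → s = 73.0000
seg 5 [184.9°–261.7°] cycloidal, h=7: θ=218.1° here. β=33.2, B=76.8. 7·(0.4323 − sin(2π·0.4323)/(2π)) = 2.5663 → s = 75.5663
radial distance = base radius + s = 40 + 75.5663 = 115.5663

115.5663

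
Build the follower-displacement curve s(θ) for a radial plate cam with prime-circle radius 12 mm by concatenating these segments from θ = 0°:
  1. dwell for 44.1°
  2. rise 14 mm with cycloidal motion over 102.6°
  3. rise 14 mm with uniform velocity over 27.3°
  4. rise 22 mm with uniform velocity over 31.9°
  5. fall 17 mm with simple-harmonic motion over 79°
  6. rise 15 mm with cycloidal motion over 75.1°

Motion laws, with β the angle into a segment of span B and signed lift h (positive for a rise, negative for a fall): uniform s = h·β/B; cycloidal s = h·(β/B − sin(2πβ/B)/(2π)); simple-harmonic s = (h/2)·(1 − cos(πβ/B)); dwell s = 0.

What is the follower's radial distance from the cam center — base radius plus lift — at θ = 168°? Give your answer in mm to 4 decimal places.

seg 1 [0°–44.1°] dwell: s stays 0.0000
seg 2 [44.1°–146.7°] cycloidal, h=14: full span → s += 14 → s = 14.0000
seg 3 [146.7°–174°] uniform, h=14: θ=168° here. β=21.3, B=27.3. 14·21.3/27.3 = 10.9231 → s = 24.9231
radial distance = base radius + s = 12 + 24.9231 = 36.9231

36.9231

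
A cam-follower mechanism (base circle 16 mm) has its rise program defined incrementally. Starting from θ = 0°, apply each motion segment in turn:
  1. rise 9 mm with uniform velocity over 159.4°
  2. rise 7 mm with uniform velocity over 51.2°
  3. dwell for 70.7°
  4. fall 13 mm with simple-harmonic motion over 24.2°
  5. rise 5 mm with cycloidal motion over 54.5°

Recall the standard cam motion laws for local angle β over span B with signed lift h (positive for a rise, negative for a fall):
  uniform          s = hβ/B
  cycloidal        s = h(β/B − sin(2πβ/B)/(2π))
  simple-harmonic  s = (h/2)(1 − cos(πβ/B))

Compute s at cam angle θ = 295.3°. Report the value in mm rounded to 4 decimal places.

seg 1 [0°–159.4°] uniform, h=9: full span → s += 9 → s = 9.0000
seg 2 [159.4°–210.6°] uniform, h=7: full span → s += 7 → s = 16.0000
seg 3 [210.6°–281.3°] dwell: s stays 16.0000
seg 4 [281.3°–305.5°] simple-harmonic, h=-13: θ=295.3° here. β=14, B=24.2. -13/2·(1 − cos(π·0.5785)) = -8.0870 → s = 7.9130

7.9130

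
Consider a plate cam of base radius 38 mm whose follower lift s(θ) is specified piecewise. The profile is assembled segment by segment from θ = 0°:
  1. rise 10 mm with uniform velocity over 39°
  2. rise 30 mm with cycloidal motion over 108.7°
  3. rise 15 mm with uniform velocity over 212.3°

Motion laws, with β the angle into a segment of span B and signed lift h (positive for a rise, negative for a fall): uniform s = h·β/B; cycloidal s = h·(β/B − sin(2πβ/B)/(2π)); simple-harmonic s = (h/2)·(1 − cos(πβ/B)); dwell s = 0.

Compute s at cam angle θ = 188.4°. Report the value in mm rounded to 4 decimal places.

seg 1 [0°–39°] uniform, h=10: full span → s += 10 → s = 10.0000
seg 2 [39°–147.7°] cycloidal, h=30: full span → s += 30 → s = 40.0000
seg 3 [147.7°–360°] uniform, h=15: θ=188.4° here. β=40.7, B=212.3. 15·40.7/212.3 = 2.8756 → s = 42.8756

42.8756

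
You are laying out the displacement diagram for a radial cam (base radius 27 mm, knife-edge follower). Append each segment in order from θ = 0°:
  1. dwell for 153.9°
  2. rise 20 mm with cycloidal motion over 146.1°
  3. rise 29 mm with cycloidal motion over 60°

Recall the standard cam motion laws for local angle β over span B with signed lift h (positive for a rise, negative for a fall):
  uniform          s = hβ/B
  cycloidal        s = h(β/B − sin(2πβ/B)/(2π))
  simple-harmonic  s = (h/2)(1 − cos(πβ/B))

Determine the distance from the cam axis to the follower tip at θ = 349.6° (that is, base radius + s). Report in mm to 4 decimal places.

seg 1 [0°–153.9°] dwell: s stays 0.0000
seg 2 [153.9°–300°] cycloidal, h=20: full span → s += 20 → s = 20.0000
seg 3 [300°–360°] cycloidal, h=29: θ=349.6° here. β=49.6, B=60. 29·(0.8267 − sin(2π·0.8267)/(2π)) = 28.0636 → s = 48.0636
radial distance = base radius + s = 27 + 48.0636 = 75.0636

75.0636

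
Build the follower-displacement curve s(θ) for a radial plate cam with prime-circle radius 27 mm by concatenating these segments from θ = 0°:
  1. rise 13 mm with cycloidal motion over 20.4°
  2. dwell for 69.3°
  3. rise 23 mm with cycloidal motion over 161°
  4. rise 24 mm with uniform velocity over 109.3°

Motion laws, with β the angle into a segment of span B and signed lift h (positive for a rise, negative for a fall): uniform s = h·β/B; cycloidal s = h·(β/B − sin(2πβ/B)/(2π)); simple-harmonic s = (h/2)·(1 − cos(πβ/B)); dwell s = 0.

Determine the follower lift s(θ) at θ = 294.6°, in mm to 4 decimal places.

seg 1 [0°–20.4°] cycloidal, h=13: full span → s += 13 → s = 13.0000
seg 2 [20.4°–89.7°] dwell: s stays 13.0000
seg 3 [89.7°–250.7°] cycloidal, h=23: full span → s += 23 → s = 36.0000
seg 4 [250.7°–360°] uniform, h=24: θ=294.6° here. β=43.9, B=109.3. 24·43.9/109.3 = 9.6395 → s = 45.6395

45.6395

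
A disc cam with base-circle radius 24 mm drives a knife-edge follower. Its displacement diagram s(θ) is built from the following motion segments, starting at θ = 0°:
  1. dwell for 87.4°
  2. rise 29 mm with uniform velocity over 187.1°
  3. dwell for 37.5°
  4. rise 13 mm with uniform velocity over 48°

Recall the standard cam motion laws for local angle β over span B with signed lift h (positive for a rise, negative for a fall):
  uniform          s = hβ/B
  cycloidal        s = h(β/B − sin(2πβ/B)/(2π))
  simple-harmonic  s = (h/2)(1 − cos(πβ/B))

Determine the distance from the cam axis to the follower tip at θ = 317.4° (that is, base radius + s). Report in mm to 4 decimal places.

seg 1 [0°–87.4°] dwell: s stays 0.0000
seg 2 [87.4°–274.5°] uniform, h=29: full span → s += 29 → s = 29.0000
seg 3 [274.5°–312°] dwell: s stays 29.0000
seg 4 [312°–360°] uniform, h=13: θ=317.4° here. β=5.4, B=48. 13·5.4/48 = 1.4625 → s = 30.4625
radial distance = base radius + s = 24 + 30.4625 = 54.4625

54.4625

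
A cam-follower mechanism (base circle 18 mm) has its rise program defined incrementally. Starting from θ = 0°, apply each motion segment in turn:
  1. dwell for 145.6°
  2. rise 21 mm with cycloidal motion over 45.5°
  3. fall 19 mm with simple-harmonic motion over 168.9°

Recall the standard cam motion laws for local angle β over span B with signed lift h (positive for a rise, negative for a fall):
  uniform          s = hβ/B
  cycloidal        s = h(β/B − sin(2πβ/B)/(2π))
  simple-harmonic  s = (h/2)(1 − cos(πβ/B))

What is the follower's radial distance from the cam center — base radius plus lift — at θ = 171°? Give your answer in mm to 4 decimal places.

seg 1 [0°–145.6°] dwell: s stays 0.0000
seg 2 [145.6°–191.1°] cycloidal, h=21: θ=171° here. β=25.4, B=45.5. 21·(0.5582 − sin(2π·0.5582)/(2π)) = 12.9190 → s = 12.9190
radial distance = base radius + s = 18 + 12.9190 = 30.9190

30.9190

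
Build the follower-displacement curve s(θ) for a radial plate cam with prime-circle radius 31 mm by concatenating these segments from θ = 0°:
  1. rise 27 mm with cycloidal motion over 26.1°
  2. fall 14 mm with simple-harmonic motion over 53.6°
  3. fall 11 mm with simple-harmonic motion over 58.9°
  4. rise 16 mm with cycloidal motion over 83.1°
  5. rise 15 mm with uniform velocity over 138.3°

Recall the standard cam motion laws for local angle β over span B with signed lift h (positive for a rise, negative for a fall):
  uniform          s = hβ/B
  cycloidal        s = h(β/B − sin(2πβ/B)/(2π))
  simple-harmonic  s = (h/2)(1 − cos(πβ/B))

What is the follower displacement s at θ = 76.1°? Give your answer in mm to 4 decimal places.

seg 1 [0°–26.1°] cycloidal, h=27: full span → s += 27 → s = 27.0000
seg 2 [26.1°–79.7°] simple-harmonic, h=-14: θ=76.1° here. β=50, B=53.6. -14/2·(1 − cos(π·0.9328)) = -13.8448 → s = 13.1552

13.1552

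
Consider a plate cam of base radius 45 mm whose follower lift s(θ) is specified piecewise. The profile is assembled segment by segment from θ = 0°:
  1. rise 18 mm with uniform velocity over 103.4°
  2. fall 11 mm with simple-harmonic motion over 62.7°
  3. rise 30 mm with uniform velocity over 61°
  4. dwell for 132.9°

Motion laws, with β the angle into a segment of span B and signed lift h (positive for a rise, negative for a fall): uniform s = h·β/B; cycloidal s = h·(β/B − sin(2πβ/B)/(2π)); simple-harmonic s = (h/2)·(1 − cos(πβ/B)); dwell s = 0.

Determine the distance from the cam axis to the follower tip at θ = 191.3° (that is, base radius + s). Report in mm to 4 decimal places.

seg 1 [0°–103.4°] uniform, h=18: full span → s += 18 → s = 18.0000
seg 2 [103.4°–166.1°] simple-harmonic, h=-11: full span → s += -11 → s = 7.0000
seg 3 [166.1°–227.1°] uniform, h=30: θ=191.3° here. β=25.2, B=61. 30·25.2/61 = 12.3934 → s = 19.3934
radial distance = base radius + s = 45 + 19.3934 = 64.3934

64.3934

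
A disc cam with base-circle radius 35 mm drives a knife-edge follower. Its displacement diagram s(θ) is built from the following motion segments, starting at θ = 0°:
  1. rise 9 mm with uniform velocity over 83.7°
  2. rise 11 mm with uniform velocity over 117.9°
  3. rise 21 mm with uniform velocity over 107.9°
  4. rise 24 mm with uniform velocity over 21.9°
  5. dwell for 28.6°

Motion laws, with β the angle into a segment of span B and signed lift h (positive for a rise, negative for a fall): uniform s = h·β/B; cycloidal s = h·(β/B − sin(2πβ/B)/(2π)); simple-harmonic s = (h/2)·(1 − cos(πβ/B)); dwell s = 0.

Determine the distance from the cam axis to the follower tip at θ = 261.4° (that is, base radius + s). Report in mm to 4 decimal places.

seg 1 [0°–83.7°] uniform, h=9: full span → s += 9 → s = 9.0000
seg 2 [83.7°–201.6°] uniform, h=11: full span → s += 11 → s = 20.0000
seg 3 [201.6°–309.5°] uniform, h=21: θ=261.4° here. β=59.8, B=107.9. 21·59.8/107.9 = 11.6386 → s = 31.6386
radial distance = base radius + s = 35 + 31.6386 = 66.6386

66.6386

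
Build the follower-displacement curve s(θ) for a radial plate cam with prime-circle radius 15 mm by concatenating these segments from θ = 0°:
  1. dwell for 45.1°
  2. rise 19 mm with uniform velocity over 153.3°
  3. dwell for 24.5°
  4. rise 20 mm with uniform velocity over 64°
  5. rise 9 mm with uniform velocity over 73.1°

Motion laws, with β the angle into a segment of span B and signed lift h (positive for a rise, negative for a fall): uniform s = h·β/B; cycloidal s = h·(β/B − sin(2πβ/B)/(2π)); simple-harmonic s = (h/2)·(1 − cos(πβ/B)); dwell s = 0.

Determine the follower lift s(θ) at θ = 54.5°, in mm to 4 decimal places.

seg 1 [0°–45.1°] dwell: s stays 0.0000
seg 2 [45.1°–198.4°] uniform, h=19: θ=54.5° here. β=9.4, B=153.3. 19·9.4/153.3 = 1.1650 → s = 1.1650

1.1650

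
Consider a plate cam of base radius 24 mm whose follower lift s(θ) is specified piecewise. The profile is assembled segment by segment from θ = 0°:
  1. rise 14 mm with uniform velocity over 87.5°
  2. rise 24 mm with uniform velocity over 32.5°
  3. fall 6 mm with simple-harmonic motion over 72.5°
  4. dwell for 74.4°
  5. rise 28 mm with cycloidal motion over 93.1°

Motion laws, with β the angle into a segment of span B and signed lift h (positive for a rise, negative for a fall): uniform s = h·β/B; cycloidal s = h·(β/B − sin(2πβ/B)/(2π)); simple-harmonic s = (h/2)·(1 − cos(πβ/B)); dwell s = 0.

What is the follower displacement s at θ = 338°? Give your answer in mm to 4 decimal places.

seg 1 [0°–87.5°] uniform, h=14: full span → s += 14 → s = 14.0000
seg 2 [87.5°–120°] uniform, h=24: full span → s += 24 → s = 38.0000
seg 3 [120°–192.5°] simple-harmonic, h=-6: full span → s += -6 → s = 32.0000
seg 4 [192.5°–266.9°] dwell: s stays 32.0000
seg 5 [266.9°–360°] cycloidal, h=28: θ=338° here. β=71.1, B=93.1. 28·(0.7637 − sin(2π·0.7637)/(2π)) = 25.8233 → s = 57.8233

57.8233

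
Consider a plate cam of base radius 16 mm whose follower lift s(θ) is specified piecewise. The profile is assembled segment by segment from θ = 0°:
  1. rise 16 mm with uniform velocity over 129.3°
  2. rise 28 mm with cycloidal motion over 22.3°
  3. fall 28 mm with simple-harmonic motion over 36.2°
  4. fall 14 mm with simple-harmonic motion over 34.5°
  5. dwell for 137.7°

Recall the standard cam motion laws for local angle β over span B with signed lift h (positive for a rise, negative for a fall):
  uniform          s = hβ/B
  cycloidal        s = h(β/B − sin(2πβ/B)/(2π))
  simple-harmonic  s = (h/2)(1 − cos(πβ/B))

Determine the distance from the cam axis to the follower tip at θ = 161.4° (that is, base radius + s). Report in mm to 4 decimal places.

seg 1 [0°–129.3°] uniform, h=16: full span → s += 16 → s = 16.0000
seg 2 [129.3°–151.6°] cycloidal, h=28: full span → s += 28 → s = 44.0000
seg 3 [151.6°–187.8°] simple-harmonic, h=-28: θ=161.4° here. β=9.8, B=36.2. -28/2·(1 − cos(π·0.2707)) = -4.7654 → s = 39.2346
radial distance = base radius + s = 16 + 39.2346 = 55.2346

55.2346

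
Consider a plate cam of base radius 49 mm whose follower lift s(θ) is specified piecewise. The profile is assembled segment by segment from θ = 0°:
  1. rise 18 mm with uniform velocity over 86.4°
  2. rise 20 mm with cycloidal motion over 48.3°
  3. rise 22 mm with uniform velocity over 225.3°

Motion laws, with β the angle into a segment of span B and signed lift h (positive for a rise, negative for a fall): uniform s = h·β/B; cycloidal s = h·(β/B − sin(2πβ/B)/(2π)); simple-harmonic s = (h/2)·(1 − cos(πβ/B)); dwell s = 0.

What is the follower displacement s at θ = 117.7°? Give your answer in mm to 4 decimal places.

seg 1 [0°–86.4°] uniform, h=18: full span → s += 18 → s = 18.0000
seg 2 [86.4°–134.7°] cycloidal, h=20: θ=117.7° here. β=31.3, B=48.3. 20·(0.6480 − sin(2π·0.6480)/(2π)) = 15.5125 → s = 33.5125

33.5125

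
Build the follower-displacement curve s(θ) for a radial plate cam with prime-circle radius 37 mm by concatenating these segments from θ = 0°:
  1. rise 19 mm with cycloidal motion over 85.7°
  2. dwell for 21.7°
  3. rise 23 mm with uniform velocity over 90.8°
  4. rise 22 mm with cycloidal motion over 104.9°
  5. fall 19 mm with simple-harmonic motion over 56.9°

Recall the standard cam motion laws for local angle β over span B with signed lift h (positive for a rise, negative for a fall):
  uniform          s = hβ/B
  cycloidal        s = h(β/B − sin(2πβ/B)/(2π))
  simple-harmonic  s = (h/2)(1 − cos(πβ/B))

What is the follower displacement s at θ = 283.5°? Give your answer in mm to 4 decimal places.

seg 1 [0°–85.7°] cycloidal, h=19: full span → s += 19 → s = 19.0000
seg 2 [85.7°–107.4°] dwell: s stays 19.0000
seg 3 [107.4°–198.2°] uniform, h=23: full span → s += 23 → s = 42.0000
seg 4 [198.2°–303.1°] cycloidal, h=22: θ=283.5° here. β=85.3, B=104.9. 22·(0.8132 − sin(2π·0.8132)/(2π)) = 21.1188 → s = 63.1188

63.1188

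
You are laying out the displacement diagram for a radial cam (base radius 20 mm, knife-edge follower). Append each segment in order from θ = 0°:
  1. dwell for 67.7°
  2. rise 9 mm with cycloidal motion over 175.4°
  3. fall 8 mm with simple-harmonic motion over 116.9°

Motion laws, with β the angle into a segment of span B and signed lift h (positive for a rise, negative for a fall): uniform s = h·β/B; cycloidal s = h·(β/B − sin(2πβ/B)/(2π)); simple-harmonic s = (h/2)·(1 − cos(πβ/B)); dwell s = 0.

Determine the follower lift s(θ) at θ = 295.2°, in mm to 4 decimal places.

seg 1 [0°–67.7°] dwell: s stays 0.0000
seg 2 [67.7°–243.1°] cycloidal, h=9: full span → s += 9 → s = 9.0000
seg 3 [243.1°–360°] simple-harmonic, h=-8: θ=295.2° here. β=52.1, B=116.9. -8/2·(1 − cos(π·0.4457)) = -3.3207 → s = 5.6793

5.6793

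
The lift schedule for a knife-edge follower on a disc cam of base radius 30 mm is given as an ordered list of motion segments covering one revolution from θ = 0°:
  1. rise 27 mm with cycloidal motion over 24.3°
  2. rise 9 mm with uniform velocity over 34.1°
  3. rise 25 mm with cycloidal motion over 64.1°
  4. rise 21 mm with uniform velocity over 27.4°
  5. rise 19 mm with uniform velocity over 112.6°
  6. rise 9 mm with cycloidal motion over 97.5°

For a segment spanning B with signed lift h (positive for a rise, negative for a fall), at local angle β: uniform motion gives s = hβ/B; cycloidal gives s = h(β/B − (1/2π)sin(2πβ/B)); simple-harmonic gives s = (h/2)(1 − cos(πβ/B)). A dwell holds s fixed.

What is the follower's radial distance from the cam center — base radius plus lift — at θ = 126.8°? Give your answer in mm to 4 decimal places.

seg 1 [0°–24.3°] cycloidal, h=27: full span → s += 27 → s = 27.0000
seg 2 [24.3°–58.4°] uniform, h=9: full span → s += 9 → s = 36.0000
seg 3 [58.4°–122.5°] cycloidal, h=25: full span → s += 25 → s = 61.0000
seg 4 [122.5°–149.9°] uniform, h=21: θ=126.8° here. β=4.3, B=27.4. 21·4.3/27.4 = 3.2956 → s = 64.2956
radial distance = base radius + s = 30 + 64.2956 = 94.2956

94.2956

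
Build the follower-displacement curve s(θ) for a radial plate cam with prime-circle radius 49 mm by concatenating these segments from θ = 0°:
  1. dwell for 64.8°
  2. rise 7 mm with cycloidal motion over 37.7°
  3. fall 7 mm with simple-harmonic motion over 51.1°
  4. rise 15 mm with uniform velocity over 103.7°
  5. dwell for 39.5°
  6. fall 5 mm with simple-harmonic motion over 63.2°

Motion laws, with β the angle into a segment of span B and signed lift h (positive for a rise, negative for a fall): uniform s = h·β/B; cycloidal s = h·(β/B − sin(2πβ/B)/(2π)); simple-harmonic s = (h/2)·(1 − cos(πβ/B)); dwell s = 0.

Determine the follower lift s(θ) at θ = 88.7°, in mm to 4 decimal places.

seg 1 [0°–64.8°] dwell: s stays 0.0000
seg 2 [64.8°–102.5°] cycloidal, h=7: θ=88.7° here. β=23.9, B=37.7. 7·(0.6340 − sin(2π·0.6340)/(2π)) = 5.2685 → s = 5.2685

5.2685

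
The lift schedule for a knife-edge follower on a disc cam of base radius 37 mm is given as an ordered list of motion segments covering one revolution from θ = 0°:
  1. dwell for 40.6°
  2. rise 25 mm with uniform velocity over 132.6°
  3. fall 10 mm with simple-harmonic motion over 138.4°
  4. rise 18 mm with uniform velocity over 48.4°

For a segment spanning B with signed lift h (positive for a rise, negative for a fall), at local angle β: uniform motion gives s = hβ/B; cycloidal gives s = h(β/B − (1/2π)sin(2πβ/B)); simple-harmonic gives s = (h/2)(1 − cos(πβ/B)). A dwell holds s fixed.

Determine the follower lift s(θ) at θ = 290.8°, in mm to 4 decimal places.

seg 1 [0°–40.6°] dwell: s stays 0.0000
seg 2 [40.6°–173.2°] uniform, h=25: full span → s += 25 → s = 25.0000
seg 3 [173.2°–311.6°] simple-harmonic, h=-10: θ=290.8° here. β=117.6, B=138.4. -10/2·(1 − cos(π·0.8497)) = -9.4530 → s = 15.5470

15.5470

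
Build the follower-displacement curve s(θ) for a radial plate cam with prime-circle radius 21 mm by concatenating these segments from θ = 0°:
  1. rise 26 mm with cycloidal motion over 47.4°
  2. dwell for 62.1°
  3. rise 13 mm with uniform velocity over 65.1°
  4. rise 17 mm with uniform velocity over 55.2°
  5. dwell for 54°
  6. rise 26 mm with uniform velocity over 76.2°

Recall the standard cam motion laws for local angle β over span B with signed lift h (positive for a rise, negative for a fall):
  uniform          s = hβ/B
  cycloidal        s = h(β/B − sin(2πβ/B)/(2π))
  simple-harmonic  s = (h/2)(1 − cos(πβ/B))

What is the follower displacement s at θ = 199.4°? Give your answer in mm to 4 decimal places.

seg 1 [0°–47.4°] cycloidal, h=26: full span → s += 26 → s = 26.0000
seg 2 [47.4°–109.5°] dwell: s stays 26.0000
seg 3 [109.5°–174.6°] uniform, h=13: full span → s += 13 → s = 39.0000
seg 4 [174.6°–229.8°] uniform, h=17: θ=199.4° here. β=24.8, B=55.2. 17·24.8/55.2 = 7.6377 → s = 46.6377

46.6377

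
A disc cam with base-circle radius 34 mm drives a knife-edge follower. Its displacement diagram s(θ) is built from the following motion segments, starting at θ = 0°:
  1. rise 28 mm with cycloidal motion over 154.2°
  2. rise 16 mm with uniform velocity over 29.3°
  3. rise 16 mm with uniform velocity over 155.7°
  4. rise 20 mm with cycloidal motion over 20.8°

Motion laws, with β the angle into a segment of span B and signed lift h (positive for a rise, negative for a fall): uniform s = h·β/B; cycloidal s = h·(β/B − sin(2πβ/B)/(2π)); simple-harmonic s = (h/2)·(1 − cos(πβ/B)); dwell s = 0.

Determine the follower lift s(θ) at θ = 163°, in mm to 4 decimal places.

seg 1 [0°–154.2°] cycloidal, h=28: full span → s += 28 → s = 28.0000
seg 2 [154.2°–183.5°] uniform, h=16: θ=163° here. β=8.8, B=29.3. 16·8.8/29.3 = 4.8055 → s = 32.8055

32.8055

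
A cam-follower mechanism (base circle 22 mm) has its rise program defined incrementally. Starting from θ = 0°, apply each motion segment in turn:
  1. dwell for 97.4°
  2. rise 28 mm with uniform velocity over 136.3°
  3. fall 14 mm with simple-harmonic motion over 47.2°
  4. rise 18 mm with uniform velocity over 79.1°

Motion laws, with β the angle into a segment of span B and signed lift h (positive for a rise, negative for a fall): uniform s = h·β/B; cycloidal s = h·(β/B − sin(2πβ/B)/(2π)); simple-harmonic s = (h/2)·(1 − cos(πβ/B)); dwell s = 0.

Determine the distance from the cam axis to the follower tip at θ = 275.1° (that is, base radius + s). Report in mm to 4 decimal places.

seg 1 [0°–97.4°] dwell: s stays 0.0000
seg 2 [97.4°–233.7°] uniform, h=28: full span → s += 28 → s = 28.0000
seg 3 [233.7°–280.9°] simple-harmonic, h=-14: θ=275.1° here. β=41.4, B=47.2. -14/2·(1 − cos(π·0.8771)) = -13.4848 → s = 14.5152
radial distance = base radius + s = 22 + 14.5152 = 36.5152

36.5152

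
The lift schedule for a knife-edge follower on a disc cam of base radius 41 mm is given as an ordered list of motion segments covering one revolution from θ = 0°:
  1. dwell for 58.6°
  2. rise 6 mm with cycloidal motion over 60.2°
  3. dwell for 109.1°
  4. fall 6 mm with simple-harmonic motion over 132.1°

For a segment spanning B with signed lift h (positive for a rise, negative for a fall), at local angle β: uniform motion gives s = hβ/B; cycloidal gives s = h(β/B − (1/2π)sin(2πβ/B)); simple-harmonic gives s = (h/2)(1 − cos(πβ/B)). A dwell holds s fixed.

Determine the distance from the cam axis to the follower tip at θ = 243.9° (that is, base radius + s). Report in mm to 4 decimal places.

seg 1 [0°–58.6°] dwell: s stays 0.0000
seg 2 [58.6°–118.8°] cycloidal, h=6: full span → s += 6 → s = 6.0000
seg 3 [118.8°–227.9°] dwell: s stays 6.0000
seg 4 [227.9°–360°] simple-harmonic, h=-6: θ=243.9° here. β=16, B=132.1. -6/2·(1 − cos(π·0.1211)) = -0.2146 → s = 5.7854
radial distance = base radius + s = 41 + 5.7854 = 46.7854

46.7854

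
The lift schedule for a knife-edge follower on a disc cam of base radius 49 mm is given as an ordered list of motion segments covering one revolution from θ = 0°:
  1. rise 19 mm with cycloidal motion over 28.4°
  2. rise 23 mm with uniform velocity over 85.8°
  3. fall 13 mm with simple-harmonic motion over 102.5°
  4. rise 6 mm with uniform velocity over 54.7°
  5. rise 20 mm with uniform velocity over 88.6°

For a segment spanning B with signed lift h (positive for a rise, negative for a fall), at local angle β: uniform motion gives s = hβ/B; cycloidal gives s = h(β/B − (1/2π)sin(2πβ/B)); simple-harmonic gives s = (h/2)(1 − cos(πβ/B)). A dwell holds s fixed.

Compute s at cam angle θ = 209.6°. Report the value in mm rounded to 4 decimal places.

seg 1 [0°–28.4°] cycloidal, h=19: full span → s += 19 → s = 19.0000
seg 2 [28.4°–114.2°] uniform, h=23: full span → s += 23 → s = 42.0000
seg 3 [114.2°–216.7°] simple-harmonic, h=-13: θ=209.6° here. β=95.4, B=102.5. -13/2·(1 − cos(π·0.9307)) = -12.8467 → s = 29.1533

29.1533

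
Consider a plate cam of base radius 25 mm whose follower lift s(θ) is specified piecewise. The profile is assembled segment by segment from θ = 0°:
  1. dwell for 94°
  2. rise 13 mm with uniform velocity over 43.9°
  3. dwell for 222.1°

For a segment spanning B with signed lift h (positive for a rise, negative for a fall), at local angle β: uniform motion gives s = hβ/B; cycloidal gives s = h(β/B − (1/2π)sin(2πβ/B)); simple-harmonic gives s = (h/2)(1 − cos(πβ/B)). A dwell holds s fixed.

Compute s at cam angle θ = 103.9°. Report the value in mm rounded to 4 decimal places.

seg 1 [0°–94°] dwell: s stays 0.0000
seg 2 [94°–137.9°] uniform, h=13: θ=103.9° here. β=9.9, B=43.9. 13·9.9/43.9 = 2.9317 → s = 2.9317

2.9317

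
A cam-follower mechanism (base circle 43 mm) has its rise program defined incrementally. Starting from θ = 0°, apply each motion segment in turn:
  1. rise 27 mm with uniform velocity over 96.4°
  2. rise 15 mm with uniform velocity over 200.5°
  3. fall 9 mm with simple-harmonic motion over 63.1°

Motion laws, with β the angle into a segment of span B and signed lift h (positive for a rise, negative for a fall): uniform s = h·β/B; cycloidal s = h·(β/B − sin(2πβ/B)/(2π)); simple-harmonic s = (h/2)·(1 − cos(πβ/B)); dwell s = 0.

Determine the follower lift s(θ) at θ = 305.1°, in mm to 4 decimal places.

seg 1 [0°–96.4°] uniform, h=27: full span → s += 27 → s = 27.0000
seg 2 [96.4°–296.9°] uniform, h=15: full span → s += 15 → s = 42.0000
seg 3 [296.9°–360°] simple-harmonic, h=-9: θ=305.1° here. β=8.2, B=63.1. -9/2·(1 − cos(π·0.1300)) = -0.3698 → s = 41.6302

41.6302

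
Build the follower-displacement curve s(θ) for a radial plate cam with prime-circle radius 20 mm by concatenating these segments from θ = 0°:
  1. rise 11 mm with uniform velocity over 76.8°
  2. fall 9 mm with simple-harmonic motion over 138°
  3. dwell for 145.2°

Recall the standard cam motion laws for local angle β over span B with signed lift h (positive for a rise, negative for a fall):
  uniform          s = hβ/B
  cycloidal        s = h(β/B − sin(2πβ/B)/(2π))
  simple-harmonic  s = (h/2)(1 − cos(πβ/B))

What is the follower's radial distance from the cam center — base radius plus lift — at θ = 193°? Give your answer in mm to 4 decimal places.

seg 1 [0°–76.8°] uniform, h=11: full span → s += 11 → s = 11.0000
seg 2 [76.8°–214.8°] simple-harmonic, h=-9: θ=193° here. β=116.2, B=138. -9/2·(1 − cos(π·0.8420)) = -8.4571 → s = 2.5429
radial distance = base radius + s = 20 + 2.5429 = 22.5429

22.5429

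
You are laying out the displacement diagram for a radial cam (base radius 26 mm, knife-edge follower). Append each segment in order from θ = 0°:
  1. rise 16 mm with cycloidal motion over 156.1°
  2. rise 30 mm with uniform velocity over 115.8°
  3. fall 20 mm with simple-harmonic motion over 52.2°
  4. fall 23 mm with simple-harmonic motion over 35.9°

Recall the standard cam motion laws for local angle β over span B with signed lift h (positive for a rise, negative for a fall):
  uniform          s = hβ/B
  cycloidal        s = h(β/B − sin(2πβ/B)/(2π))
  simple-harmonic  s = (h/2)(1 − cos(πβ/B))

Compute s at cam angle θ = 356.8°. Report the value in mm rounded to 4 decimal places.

seg 1 [0°–156.1°] cycloidal, h=16: full span → s += 16 → s = 16.0000
seg 2 [156.1°–271.9°] uniform, h=30: full span → s += 30 → s = 46.0000
seg 3 [271.9°–324.1°] simple-harmonic, h=-20: full span → s += -20 → s = 26.0000
seg 4 [324.1°–360°] simple-harmonic, h=-23: θ=356.8° here. β=32.7, B=35.9. -23/2·(1 − cos(π·0.9109)) = -22.5520 → s = 3.4480

3.4480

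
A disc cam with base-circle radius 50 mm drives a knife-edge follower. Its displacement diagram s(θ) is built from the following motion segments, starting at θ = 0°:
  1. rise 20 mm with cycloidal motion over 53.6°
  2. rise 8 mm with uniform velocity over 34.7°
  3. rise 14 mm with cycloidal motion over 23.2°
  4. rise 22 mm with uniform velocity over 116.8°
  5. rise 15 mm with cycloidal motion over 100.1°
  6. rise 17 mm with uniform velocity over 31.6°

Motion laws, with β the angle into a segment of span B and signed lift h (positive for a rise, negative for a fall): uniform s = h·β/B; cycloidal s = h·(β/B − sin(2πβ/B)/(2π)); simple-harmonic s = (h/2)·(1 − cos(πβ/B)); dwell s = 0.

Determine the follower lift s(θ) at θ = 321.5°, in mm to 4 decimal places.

seg 1 [0°–53.6°] cycloidal, h=20: full span → s += 20 → s = 20.0000
seg 2 [53.6°–88.3°] uniform, h=8: full span → s += 8 → s = 28.0000
seg 3 [88.3°–111.5°] cycloidal, h=14: full span → s += 14 → s = 42.0000
seg 4 [111.5°–228.3°] uniform, h=22: full span → s += 22 → s = 64.0000
seg 5 [228.3°–328.4°] cycloidal, h=15: θ=321.5° here. β=93.2, B=100.1. 15·(0.9311 − sin(2π·0.9311)/(2π)) = 14.9680 → s = 78.9680

78.9680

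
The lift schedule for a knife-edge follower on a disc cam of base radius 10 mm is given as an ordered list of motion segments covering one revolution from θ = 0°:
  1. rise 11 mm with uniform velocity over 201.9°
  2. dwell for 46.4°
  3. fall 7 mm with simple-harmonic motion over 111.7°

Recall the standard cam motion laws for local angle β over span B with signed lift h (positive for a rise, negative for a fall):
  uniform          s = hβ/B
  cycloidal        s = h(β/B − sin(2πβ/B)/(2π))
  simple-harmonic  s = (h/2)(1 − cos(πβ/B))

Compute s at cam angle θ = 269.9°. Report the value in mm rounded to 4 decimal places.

seg 1 [0°–201.9°] uniform, h=11: full span → s += 11 → s = 11.0000
seg 2 [201.9°–248.3°] dwell: s stays 11.0000
seg 3 [248.3°–360°] simple-harmonic, h=-7: θ=269.9° here. β=21.6, B=111.7. -7/2·(1 − cos(π·0.1934)) = -0.6262 → s = 10.3738

10.3738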